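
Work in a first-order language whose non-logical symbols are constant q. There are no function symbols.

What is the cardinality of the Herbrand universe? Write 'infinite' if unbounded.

There are no function symbols, so the only ground term is the single constant.
The Herbrand universe is {q}, finite with 1 element.

1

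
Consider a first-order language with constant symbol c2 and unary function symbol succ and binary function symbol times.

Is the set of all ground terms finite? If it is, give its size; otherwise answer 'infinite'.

The signature has at least one function symbol (succ, arity 1) and at least one constant (c2).
Iterating succ gives infinitely many distinct ground terms: c2, succ(c2), succ(succ(c2)), ...
So the Herbrand universe is infinite.

infinite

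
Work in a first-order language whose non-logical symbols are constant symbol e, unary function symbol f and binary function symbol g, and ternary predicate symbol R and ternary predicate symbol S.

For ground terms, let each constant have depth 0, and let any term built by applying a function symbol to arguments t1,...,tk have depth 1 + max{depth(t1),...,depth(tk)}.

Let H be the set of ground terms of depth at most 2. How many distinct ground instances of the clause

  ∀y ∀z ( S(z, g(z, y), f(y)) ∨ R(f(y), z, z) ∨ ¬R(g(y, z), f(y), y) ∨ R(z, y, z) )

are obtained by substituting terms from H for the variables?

169

Ground terms of depth ≤ 2:
  If N_k denotes the number of depth-≤k ground terms, the 1 constant gives N_0 = 1, and each function symbol of arity r contributes N_{k-1}^r new terms at level k: N_k = 1 + N_{k-1} + N_{k-1}^2.
  N_0 = 1
  N_1 = 1 + 1 + 1^2 = 3
  N_2 = 1 + 3 + 3^2 = 13
So there are 13 ground terms available for substitution.
Each of y, z ranges independently over the available ground terms, and distinct assignments produce distinct instances.
Number of ground instances = 13^2 = 169.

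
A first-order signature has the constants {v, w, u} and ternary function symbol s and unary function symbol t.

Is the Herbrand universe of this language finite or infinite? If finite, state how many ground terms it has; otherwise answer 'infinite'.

The signature has at least one function symbol (s, arity 3) and at least one constant (v).
Iterating s gives infinitely many distinct ground terms: v, s(v, v, v), s(s(v, v, v), s(v, v, v), s(v, v, v)), ...
So the Herbrand universe is infinite.

infinite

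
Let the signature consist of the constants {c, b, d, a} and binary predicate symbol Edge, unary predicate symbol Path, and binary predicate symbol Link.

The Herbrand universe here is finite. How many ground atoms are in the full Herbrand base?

36

With no function symbols, the Herbrand universe is just the 4 constants.
Ground atoms per predicate: Edge: 4^2 = 16, Path: 4, Link: 4^2 = 16.
Herbrand base size = 16 + 4 + 16 = 36.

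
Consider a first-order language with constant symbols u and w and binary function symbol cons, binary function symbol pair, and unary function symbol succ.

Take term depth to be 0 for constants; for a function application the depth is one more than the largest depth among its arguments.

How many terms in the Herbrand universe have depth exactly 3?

182410

Let N_k count ground terms of depth at most k. Each non-constant term of depth ≤ k is some function symbol applied to depth-≤(k−1) arguments, giving N_k = 2 + N_{k-1}^2 + N_{k-1}^2 + N_{k-1}.
N_0 = 2
N_1 = 2 + 2^2 + 2^2 + 2 = 12
N_2 = 2 + 12^2 + 12^2 + 12 = 302
N_3 = 2 + 302^2 + 302^2 + 302 = 182712
Terms of depth exactly 3: N_3 − N_2 = 182712 − 302 = 182410.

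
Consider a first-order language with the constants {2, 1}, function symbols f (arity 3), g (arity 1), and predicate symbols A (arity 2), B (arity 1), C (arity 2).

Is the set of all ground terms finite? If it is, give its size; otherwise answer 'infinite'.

The signature has at least one function symbol (f, arity 3) and at least one constant (2).
Iterating f gives infinitely many distinct ground terms: 2, f(2, 2, 2), f(f(2, 2, 2), f(2, 2, 2), f(2, 2, 2)), ...
So the Herbrand universe is infinite.

infinite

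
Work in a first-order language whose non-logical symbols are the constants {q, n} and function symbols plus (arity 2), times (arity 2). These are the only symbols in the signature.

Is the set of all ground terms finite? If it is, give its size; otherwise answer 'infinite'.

infinite

The signature has at least one function symbol (plus, arity 2) and at least one constant (q).
Iterating plus gives infinitely many distinct ground terms: q, plus(q, q), plus(plus(q, q), plus(q, q)), ...
So the Herbrand universe is infinite.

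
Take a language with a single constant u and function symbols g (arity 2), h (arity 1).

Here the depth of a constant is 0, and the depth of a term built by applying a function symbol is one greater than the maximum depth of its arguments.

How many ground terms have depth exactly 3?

Write N_k for the number of ground terms of depth ≤ k. A term of depth ≤ k is either a constant or a function symbol applied to arguments of depth ≤ k−1, so N_k = 1 + N_{k-1}^2 + N_{k-1}.
N_0 = 1
N_1 = 1 + 1^2 + 1 = 3
N_2 = 1 + 3^2 + 3 = 13
N_3 = 1 + 13^2 + 13 = 183
Terms of depth exactly 3: N_3 − N_2 = 183 − 13 = 170.

170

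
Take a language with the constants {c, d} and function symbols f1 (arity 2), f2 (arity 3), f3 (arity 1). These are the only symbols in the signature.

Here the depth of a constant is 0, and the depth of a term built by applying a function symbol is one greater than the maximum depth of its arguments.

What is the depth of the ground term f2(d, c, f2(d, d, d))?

2

depth(f2(d, d, d)) = 1 + max(0, 0, 0) = 1
depth(f2(d, c, f2(d, d, d))) = 1 + max(0, 0, 1) = 2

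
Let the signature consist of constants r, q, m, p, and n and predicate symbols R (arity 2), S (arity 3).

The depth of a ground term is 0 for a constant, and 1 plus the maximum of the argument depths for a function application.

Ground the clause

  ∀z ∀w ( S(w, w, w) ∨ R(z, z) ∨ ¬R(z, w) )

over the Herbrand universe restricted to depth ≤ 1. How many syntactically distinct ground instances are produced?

Ground terms of depth ≤ 1:
  With no function symbols every ground term is a constant, so there are exactly 5 ground terms at every depth bound.
  N_0 = 5
  N_1 = 5
  Explicitly: r, q, m, p, n.
So there are 5 ground terms available for substitution.
The body mentions every one of the 2 quantified variables; since ground terms form a free algebra, no two substitutions collapse to the same formula.
Number of ground instances = 5^2 = 25.

25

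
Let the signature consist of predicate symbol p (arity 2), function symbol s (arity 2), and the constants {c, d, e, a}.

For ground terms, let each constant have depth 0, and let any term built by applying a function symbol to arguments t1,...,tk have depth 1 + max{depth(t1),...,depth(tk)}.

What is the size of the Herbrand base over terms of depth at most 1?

First count ground terms of depth ≤ 1.
Count level by level. With function symbols s/2, the terms of depth ≤ k are the 4 constants together with each function applied to depth-≤(k−1) tuples, so N_k = 4 + N_{k-1}^2.
N_0 = 4
N_1 = 4 + 4^2 = 20
So |H| = 20.
Each predicate of arity r yields |H|^r ground atoms (one per choice of an r-tuple from H):
  p: 20^2 = 400
Total ground atoms: 400.

400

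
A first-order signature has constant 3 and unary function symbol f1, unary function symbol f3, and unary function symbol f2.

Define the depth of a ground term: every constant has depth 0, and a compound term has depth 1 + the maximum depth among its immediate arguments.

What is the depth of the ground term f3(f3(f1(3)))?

depth(f1(3)) = 1 + depth(3) = 1 + 0 = 1
depth(f3(f1(3))) = 1 + depth(f1(3)) = 1 + 1 = 2
depth(f3(f3(f1(3)))) = 1 + depth(f3(f1(3))) = 1 + 2 = 3

3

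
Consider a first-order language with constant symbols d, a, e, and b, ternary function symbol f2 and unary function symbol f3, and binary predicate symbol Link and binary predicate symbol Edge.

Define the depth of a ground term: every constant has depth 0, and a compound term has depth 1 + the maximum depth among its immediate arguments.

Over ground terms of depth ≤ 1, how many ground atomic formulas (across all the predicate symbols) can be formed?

First count ground terms of depth ≤ 1.
If N_k denotes the number of depth-≤k ground terms, the 4 constants give N_0 = 4, and each function symbol of arity r contributes N_{k-1}^r new terms at level k: N_k = 4 + N_{k-1}^3 + N_{k-1}.
N_0 = 4
N_1 = 4 + 4^3 + 4 = 72
So |H| = 72.
A ground atom is a predicate applied to a tuple of terms from H, so the count is the sum over predicates of |H|^arity:
  Link: 72^2 = 5184;  Edge: 72^2 = 5184
Total ground atoms: 5184 + 5184 = 10368.

10368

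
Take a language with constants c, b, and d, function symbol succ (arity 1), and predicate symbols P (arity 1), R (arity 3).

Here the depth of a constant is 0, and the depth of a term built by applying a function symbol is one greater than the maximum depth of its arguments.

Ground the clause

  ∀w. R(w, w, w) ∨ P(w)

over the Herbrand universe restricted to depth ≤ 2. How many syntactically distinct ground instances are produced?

Ground terms of depth ≤ 2:
  Write N_k for the number of ground terms of depth ≤ k. A term of depth ≤ k is either a constant or a function symbol applied to arguments of depth ≤ k−1, so N_k = 3 + N_{k-1}.
  N_0 = 3
  N_1 = 3 + 3 = 6
  N_2 = 3 + 6 = 9
So there are 9 ground terms available for substitution.
There is 1 variable to instantiate (w),  occurring in at least one literal, so different choices give different ground instances.
Number of ground instances = 9.

9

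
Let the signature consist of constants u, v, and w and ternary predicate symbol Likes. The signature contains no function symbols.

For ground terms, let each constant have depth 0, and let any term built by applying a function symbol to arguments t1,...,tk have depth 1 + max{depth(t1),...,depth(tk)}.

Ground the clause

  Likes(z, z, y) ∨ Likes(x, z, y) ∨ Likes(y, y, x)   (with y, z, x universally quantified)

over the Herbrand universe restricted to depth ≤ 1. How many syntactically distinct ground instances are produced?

Ground terms of depth ≤ 1:
  With no function symbols every ground term is a constant, so there are exactly 3 ground terms at every depth bound.
  N_0 = 3
  N_1 = 3
  Explicitly: u, v, w.
So there are 3 ground terms available for substitution.
Each of y, z, x ranges independently over the available ground terms, and distinct assignments produce distinct instances.
Number of ground instances = 3^3 = 27.

27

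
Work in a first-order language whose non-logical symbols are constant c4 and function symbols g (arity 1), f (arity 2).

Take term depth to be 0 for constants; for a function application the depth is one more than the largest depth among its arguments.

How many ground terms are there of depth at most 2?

13

Write N_k for the number of ground terms of depth ≤ k. A term of depth ≤ k is either a constant or a function symbol applied to arguments of depth ≤ k−1, so N_k = 1 + N_{k-1} + N_{k-1}^2.
N_0 = 1
N_1 = 1 + 1 + 1^2 = 3
N_2 = 1 + 3 + 3^2 = 13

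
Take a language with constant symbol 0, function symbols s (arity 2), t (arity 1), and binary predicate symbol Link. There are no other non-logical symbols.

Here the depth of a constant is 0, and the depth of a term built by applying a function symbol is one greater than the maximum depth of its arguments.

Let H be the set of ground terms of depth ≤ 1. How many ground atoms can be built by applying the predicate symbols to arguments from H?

9

First count ground terms of depth ≤ 1.
If N_k denotes the number of depth-≤k ground terms, the 1 constant gives N_0 = 1, and each function symbol of arity r contributes N_{k-1}^r new terms at level k: N_k = 1 + N_{k-1}^2 + N_{k-1}.
N_0 = 1
N_1 = 1 + 1^2 + 1 = 3
Explicitly: 0, s(0, 0), t(0).
So |H| = 3.
For each predicate symbol, the number of ground atoms is |H| raised to its arity; summing:
  Link: 3^2 = 9
Total ground atoms: 9.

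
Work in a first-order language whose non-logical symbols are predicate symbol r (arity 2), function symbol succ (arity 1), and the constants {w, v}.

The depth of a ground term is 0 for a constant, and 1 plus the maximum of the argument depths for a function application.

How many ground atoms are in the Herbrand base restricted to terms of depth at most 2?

First count ground terms of depth ≤ 2.
Count level by level. With function symbols succ/1, the terms of depth ≤ k are the 2 constants together with each function applied to depth-≤(k−1) tuples, so N_k = 2 + N_{k-1}.
N_0 = 2
N_1 = 2 + 2 = 4
N_2 = 2 + 4 = 6
Explicitly: w, v, succ(w), succ(v), succ(succ(w)), succ(succ(v)).
So |H| = 6.
Each predicate of arity r yields |H|^r ground atoms (one per choice of an r-tuple from H):
  r: 6^2 = 36
Total ground atoms: 36.

36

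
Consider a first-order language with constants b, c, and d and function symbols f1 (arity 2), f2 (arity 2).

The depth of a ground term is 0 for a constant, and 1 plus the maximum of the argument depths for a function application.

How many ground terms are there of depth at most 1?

21

Count level by level. With function symbols f1/2, f2/2, the terms of depth ≤ k are the 3 constants together with each function applied to depth-≤(k−1) tuples, so N_k = 3 + N_{k-1}^2 + N_{k-1}^2.
N_0 = 3
N_1 = 3 + 3^2 + 3^2 = 21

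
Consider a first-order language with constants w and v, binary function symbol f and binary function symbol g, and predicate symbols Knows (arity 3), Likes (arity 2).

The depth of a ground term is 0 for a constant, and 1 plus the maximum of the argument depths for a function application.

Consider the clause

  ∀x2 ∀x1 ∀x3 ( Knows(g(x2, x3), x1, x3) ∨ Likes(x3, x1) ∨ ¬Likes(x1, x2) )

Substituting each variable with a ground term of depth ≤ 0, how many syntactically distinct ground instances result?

8

Ground terms of depth ≤ 0:
  Let N_k = |{terms of depth ≤ k}|. Then N_0 = 2 and N_k = 2 + N_{k-1}^2 + N_{k-1}^2 for k ≥ 1 (one summand per function symbol, arity giving the exponent).
  N_0 = 2
So there are 2 ground terms available for substitution.
There are 3 variables to instantiate (x2, x1, x3), each occurring in at least one literal, so different choices give different ground instances.
Number of ground instances = 2^3 = 8.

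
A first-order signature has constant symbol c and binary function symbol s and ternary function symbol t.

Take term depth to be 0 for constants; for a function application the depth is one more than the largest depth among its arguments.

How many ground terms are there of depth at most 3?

52023

Write N_k for the number of ground terms of depth ≤ k. A term of depth ≤ k is either a constant or a function symbol applied to arguments of depth ≤ k−1, so N_k = 1 + N_{k-1}^2 + N_{k-1}^3.
N_0 = 1
N_1 = 1 + 1^2 + 1^3 = 3
N_2 = 1 + 3^2 + 3^3 = 37
N_3 = 1 + 37^2 + 37^3 = 52023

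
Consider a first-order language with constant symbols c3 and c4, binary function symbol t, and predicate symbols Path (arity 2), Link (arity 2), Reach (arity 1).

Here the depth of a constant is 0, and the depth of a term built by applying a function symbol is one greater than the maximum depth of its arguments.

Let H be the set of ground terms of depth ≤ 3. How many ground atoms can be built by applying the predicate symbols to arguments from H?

First count ground terms of depth ≤ 3.
Let N_k count ground terms of depth at most k. Each non-constant term of depth ≤ k is some function symbol applied to depth-≤(k−1) arguments, giving N_k = 2 + N_{k-1}^2.
N_0 = 2
N_1 = 2 + 2^2 = 6
N_2 = 2 + 6^2 = 38
N_3 = 2 + 38^2 = 1446
So |H| = 1446.
For each predicate symbol, the number of ground atoms is |H| raised to its arity; summing:
  Path: 1446^2 = 2090916;  Link: 1446^2 = 2090916;  Reach: 1446
Total ground atoms: 2090916 + 2090916 + 1446 = 4183278.

4183278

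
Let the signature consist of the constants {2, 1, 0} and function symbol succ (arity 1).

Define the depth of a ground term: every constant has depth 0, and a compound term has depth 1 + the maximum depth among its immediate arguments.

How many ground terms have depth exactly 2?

3

Let N_k count ground terms of depth at most k. Each non-constant term of depth ≤ k is some function symbol applied to depth-≤(k−1) arguments, giving N_k = 3 + N_{k-1}.
N_0 = 3
N_1 = 3 + 3 = 6
N_2 = 3 + 6 = 9
Terms of depth exactly 2: N_2 − N_1 = 9 − 6 = 3.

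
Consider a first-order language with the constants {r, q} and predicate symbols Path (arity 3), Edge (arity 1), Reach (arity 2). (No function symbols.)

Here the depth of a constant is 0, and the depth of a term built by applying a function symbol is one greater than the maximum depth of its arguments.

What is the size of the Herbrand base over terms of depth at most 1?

First count ground terms of depth ≤ 1.
With no function symbols every ground term is a constant, so there are exactly 2 ground terms at every depth bound.
N_0 = 2
N_1 = 2
Explicitly: r, q.
So |H| = 2.
Ground atoms are formed by filling each argument slot of a predicate with a term from H, so an r-ary predicate gives |H|^r atoms:
  Path: 2^3 = 8;  Edge: 2;  Reach: 2^2 = 4
Total ground atoms: 8 + 2 + 4 = 14.

14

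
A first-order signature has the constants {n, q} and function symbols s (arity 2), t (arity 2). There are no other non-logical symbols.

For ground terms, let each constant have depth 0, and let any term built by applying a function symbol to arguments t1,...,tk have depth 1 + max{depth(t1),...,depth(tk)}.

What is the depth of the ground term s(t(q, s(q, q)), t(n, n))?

3

depth(s(q, q)) = 1 + max(0, 0) = 1
depth(t(q, s(q, q))) = 1 + max(0, 1) = 2
depth(t(n, n)) = 1 + max(0, 0) = 1
depth(s(t(q, s(q, q)), t(n, n))) = 1 + max(2, 1) = 3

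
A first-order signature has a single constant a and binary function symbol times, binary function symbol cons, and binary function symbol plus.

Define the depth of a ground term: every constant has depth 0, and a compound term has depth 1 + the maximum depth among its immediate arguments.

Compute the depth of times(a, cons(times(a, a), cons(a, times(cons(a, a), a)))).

5

depth(times(a, a)) = 1 + max(0, 0) = 1
depth(cons(a, a)) = 1 + max(0, 0) = 1
depth(times(cons(a, a), a)) = 1 + max(1, 0) = 2
depth(cons(a, times(cons(a, a), a))) = 1 + max(0, 2) = 3
depth(cons(times(a, a), cons(a, times(cons(a, a), a)))) = 1 + max(1, 3) = 4
depth(times(a, cons(times(a, a), cons(a, times(cons(a, a), a))))) = 1 + max(0, 4) = 5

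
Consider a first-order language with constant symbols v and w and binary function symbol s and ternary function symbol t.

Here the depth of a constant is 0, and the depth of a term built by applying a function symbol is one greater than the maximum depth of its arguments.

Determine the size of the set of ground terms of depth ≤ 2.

Count level by level. With function symbols s/2, t/3, the terms of depth ≤ k are the 2 constants together with each function applied to depth-≤(k−1) tuples, so N_k = 2 + N_{k-1}^2 + N_{k-1}^3.
N_0 = 2
N_1 = 2 + 2^2 + 2^3 = 14
N_2 = 2 + 14^2 + 14^3 = 2942

2942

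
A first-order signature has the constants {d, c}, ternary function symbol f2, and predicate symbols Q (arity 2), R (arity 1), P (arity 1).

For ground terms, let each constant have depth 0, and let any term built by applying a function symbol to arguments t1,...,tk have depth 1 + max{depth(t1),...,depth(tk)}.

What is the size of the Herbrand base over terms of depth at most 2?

1006008

First count ground terms of depth ≤ 2.
Let N_k = |{terms of depth ≤ k}|. Then N_0 = 2 and N_k = 2 + N_{k-1}^3 for k ≥ 1 (one summand per function symbol, arity giving the exponent).
N_0 = 2
N_1 = 2 + 2^3 = 10
N_2 = 2 + 10^3 = 1002
So |H| = 1002.
Each predicate of arity r yields |H|^r ground atoms (one per choice of an r-tuple from H):
  Q: 1002^2 = 1004004;  R: 1002;  P: 1002
Total ground atoms: 1004004 + 1002 + 1002 = 1006008.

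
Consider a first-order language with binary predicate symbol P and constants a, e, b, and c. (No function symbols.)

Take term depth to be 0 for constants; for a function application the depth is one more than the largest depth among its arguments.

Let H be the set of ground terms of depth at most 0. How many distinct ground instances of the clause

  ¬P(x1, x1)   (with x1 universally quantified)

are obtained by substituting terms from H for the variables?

4

Ground terms of depth ≤ 0:
  With no function symbols every ground term is a constant, so there are exactly 4 ground terms at every depth bound.
  N_0 = 4
  Explicitly: a, e, b, c.
So there are 4 ground terms available for substitution.
The body mentions the single quantified variable x1; since ground terms form a free algebra, no two substitutions collapse to the same formula.
Number of ground instances = 4.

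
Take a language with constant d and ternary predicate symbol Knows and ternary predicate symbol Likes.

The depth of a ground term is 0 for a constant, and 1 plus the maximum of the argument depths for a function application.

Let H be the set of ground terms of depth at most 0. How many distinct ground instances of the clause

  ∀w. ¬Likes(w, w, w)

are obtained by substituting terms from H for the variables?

1

Ground terms of depth ≤ 0:
  With no function symbols every ground term is a constant, so there is exactly 1 ground term at every depth bound.
  N_0 = 1
So there is exactly 1 ground term available for substitution.
There is 1 variable to instantiate (w),  occurring in at least one literal, so different choices give different ground instances.
Number of ground instances = 1.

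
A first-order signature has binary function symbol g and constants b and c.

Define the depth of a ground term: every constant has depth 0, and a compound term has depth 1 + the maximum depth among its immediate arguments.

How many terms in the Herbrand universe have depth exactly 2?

32

Let N_k = |{terms of depth ≤ k}|. Then N_0 = 2 and N_k = 2 + N_{k-1}^2 for k ≥ 1 (one summand per function symbol, arity giving the exponent).
N_0 = 2
N_1 = 2 + 2^2 = 6
N_2 = 2 + 6^2 = 38
Terms of depth exactly 2: N_2 − N_1 = 38 − 6 = 32.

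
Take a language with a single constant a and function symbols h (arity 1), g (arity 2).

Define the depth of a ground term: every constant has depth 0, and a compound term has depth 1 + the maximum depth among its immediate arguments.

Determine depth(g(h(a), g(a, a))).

2

depth(h(a)) = 1 + depth(a) = 1 + 0 = 1
depth(g(a, a)) = 1 + max(0, 0) = 1
depth(g(h(a), g(a, a))) = 1 + max(1, 1) = 2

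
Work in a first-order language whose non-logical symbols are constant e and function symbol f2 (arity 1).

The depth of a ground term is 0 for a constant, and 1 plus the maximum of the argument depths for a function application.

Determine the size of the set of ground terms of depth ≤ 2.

3

Let N_k = |{terms of depth ≤ k}|. Then N_0 = 1 and N_k = 1 + N_{k-1} for k ≥ 1 (one summand per function symbol, arity giving the exponent).
N_0 = 1
N_1 = 1 + 1 = 2
N_2 = 1 + 2 = 3
Explicitly: e, f2(e), f2(f2(e)).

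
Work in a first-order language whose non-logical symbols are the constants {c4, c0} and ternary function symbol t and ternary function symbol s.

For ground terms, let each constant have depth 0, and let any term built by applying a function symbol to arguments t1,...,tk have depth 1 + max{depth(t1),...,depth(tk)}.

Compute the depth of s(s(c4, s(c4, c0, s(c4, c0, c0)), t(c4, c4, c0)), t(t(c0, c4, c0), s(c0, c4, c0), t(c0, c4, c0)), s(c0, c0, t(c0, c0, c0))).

depth(s(c4, c0, c0)) = 1 + max(0, 0, 0) = 1
depth(s(c4, c0, s(c4, c0, c0))) = 1 + max(0, 0, 1) = 2
depth(t(c4, c4, c0)) = 1 + max(0, 0, 0) = 1
depth(s(c4, s(c4, c0, s(c4, c0, c0)), t(c4, c4, c0))) = 1 + max(0, 2, 1) = 3
depth(t(c0, c4, c0)) = 1 + max(0, 0, 0) = 1
depth(s(c0, c4, c0)) = 1 + max(0, 0, 0) = 1
depth(t(t(c0, c4, c0), s(c0, c4, c0), t(c0, c4, c0))) = 1 + max(1, 1, 1) = 2
depth(t(c0, c0, c0)) = 1 + max(0, 0, 0) = 1
depth(s(c0, c0, t(c0, c0, c0))) = 1 + max(0, 0, 1) = 2
depth(s(s(c4, s(c4, c0, s(c4, c0, c0)), t(c4, c4, c0)), t(t(c0, c4, c0), s(c0, c4, c0), t(c0, c4, c0)), s(c0, c0, t(c0, c0, c0)))) = 1 + max(3, 2, 2) = 4

4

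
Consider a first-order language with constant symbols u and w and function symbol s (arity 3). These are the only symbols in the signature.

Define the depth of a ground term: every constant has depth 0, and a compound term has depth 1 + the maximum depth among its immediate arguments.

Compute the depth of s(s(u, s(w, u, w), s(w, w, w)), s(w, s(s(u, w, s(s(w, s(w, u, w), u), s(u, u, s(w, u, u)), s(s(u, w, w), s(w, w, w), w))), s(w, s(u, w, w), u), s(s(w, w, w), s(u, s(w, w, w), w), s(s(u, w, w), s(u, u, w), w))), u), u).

depth(s(w, u, w)) = 1 + max(0, 0, 0) = 1
depth(s(w, w, w)) = 1 + max(0, 0, 0) = 1
depth(s(u, s(w, u, w), s(w, w, w))) = 1 + max(0, 1, 1) = 2
depth(s(w, s(w, u, w), u)) = 1 + max(0, 1, 0) = 2
depth(s(w, u, u)) = 1 + max(0, 0, 0) = 1
depth(s(u, u, s(w, u, u))) = 1 + max(0, 0, 1) = 2
depth(s(u, w, w)) = 1 + max(0, 0, 0) = 1
depth(s(s(u, w, w), s(w, w, w), w)) = 1 + max(1, 1, 0) = 2
depth(s(s(w, s(w, u, w), u), s(u, u, s(w, u, u)), s(s(u, w, w), s(w, w, w), w))) = 1 + max(2, 2, 2) = 3
depth(s(u, w, s(s(w, s(w, u, w), u), s(u, u, s(w, u, u)), s(s(u, w, w), s(w, w, w), w)))) = 1 + max(0, 0, 3) = 4
depth(s(w, s(u, w, w), u)) = 1 + max(0, 1, 0) = 2
depth(s(u, s(w, w, w), w)) = 1 + max(0, 1, 0) = 2
depth(s(u, u, w)) = 1 + max(0, 0, 0) = 1
depth(s(s(u, w, w), s(u, u, w), w)) = 1 + max(1, 1, 0) = 2
depth(s(s(w, w, w), s(u, s(w, w, w), w), s(s(u, w, w), s(u, u, w), w))) = 1 + max(1, 2, 2) = 3
depth(s(s(u, w, s(s(w, s(w, u, w), u), s(u, u, s(w, u, u)), s(s(u, w, w), s(w, w, w), w))), s(w, s(u, w, w), u), s(s(w, w, w), s(u, s(w, w, w), w), s(s(u, w, w), s(u, u, w), w)))) = 1 + max(4, 2, 3) = 5
depth(s(w, s(s(u, w, s(s(w, s(w, u, w), u), s(u, u, s(w, u, u)), s(s(u, w, w), s(w, w, w), w))), s(w, s(u, w, w), u), s(s(w, w, w), s(u, s(w, w, w), w), s(s(u, w, w), s(u, u, w), w))), u)) = 1 + max(0, 5, 0) = 6
depth(s(s(u, s(w, u, w), s(w, w, w)), s(w, s(s(u, w, s(s(w, s(w, u, w), u), s(u, u, s(w, u, u)), s(s(u, w, w), s(w, w, w), w))), s(w, s(u, w, w), u), s(s(w, w, w), s(u, s(w, w, w), w), s(s(u, w, w), s(u, u, w), w))), u), u)) = 1 + max(2, 6, 0) = 7

7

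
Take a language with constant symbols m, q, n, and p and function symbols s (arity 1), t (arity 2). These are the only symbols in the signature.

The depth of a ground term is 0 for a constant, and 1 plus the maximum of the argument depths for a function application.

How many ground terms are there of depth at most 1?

Let N_k count ground terms of depth at most k. Each non-constant term of depth ≤ k is some function symbol applied to depth-≤(k−1) arguments, giving N_k = 4 + N_{k-1} + N_{k-1}^2.
N_0 = 4
N_1 = 4 + 4 + 4^2 = 24

24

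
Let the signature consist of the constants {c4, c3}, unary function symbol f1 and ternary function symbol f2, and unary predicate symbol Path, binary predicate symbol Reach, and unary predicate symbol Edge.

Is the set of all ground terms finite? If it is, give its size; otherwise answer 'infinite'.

infinite

The signature has at least one function symbol (f1, arity 1) and at least one constant (c4).
Iterating f1 gives infinitely many distinct ground terms: c4, f1(c4), f1(f1(c4)), ...
So the Herbrand universe is infinite.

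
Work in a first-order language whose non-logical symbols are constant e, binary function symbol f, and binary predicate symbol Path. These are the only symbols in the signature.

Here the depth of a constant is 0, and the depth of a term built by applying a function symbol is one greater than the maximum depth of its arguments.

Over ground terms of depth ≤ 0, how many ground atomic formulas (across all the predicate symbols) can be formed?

1

First count ground terms of depth ≤ 0.
If N_k denotes the number of depth-≤k ground terms, the 1 constant gives N_0 = 1, and each function symbol of arity r contributes N_{k-1}^r new terms at level k: N_k = 1 + N_{k-1}^2.
N_0 = 1
So |H| = 1.
A ground atom is a predicate applied to a tuple of terms from H, so the count is the sum over predicates of |H|^arity:
  Path: 1^2 = 1
Total ground atoms: 1.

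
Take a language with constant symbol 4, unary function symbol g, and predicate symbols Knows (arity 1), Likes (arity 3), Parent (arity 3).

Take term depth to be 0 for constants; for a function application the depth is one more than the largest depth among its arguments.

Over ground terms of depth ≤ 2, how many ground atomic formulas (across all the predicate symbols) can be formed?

First count ground terms of depth ≤ 2.
If N_k denotes the number of depth-≤k ground terms, the 1 constant gives N_0 = 1, and each function symbol of arity r contributes N_{k-1}^r new terms at level k: N_k = 1 + N_{k-1}.
N_0 = 1
N_1 = 1 + 1 = 2
N_2 = 1 + 2 = 3
Explicitly: 4, g(4), g(g(4)).
So |H| = 3.
Ground atoms are formed by filling each argument slot of a predicate with a term from H, so an r-ary predicate gives |H|^r atoms:
  Knows: 3;  Likes: 3^3 = 27;  Parent: 3^3 = 27
Total ground atoms: 3 + 27 + 27 = 57.

57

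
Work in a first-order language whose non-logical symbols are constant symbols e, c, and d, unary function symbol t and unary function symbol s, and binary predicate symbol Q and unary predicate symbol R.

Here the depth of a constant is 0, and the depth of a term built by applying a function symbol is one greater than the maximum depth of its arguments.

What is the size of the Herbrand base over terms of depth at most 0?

First count ground terms of depth ≤ 0.
Let N_k count ground terms of depth at most k. Each non-constant term of depth ≤ k is some function symbol applied to depth-≤(k−1) arguments, giving N_k = 3 + N_{k-1} + N_{k-1}.
N_0 = 3
Explicitly: e, c, d.
So |H| = 3.
Ground atoms are formed by filling each argument slot of a predicate with a term from H, so an r-ary predicate gives |H|^r atoms:
  Q: 3^2 = 9;  R: 3
Total ground atoms: 9 + 3 = 12.

12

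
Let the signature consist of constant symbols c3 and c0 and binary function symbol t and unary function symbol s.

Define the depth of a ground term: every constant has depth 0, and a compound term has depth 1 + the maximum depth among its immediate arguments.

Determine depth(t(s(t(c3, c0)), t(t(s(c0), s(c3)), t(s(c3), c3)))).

depth(t(c3, c0)) = 1 + max(0, 0) = 1
depth(s(t(c3, c0))) = 1 + depth(t(c3, c0)) = 1 + 1 = 2
depth(s(c0)) = 1 + depth(c0) = 1 + 0 = 1
depth(s(c3)) = 1 + depth(c3) = 1 + 0 = 1
depth(t(s(c0), s(c3))) = 1 + max(1, 1) = 2
depth(t(s(c3), c3)) = 1 + max(1, 0) = 2
depth(t(t(s(c0), s(c3)), t(s(c3), c3))) = 1 + max(2, 2) = 3
depth(t(s(t(c3, c0)), t(t(s(c0), s(c3)), t(s(c3), c3)))) = 1 + max(2, 3) = 4

4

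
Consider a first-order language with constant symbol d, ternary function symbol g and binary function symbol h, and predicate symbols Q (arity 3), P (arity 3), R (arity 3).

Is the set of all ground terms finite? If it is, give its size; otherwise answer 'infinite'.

The signature has at least one function symbol (g, arity 3) and at least one constant (d).
Iterating g gives infinitely many distinct ground terms: d, g(d, d, d), g(g(d, d, d), g(d, d, d), g(d, d, d)), ...
So the Herbrand universe is infinite.

infinite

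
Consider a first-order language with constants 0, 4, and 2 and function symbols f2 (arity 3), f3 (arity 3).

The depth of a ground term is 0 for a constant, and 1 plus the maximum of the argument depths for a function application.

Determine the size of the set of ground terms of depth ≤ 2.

370389

If N_k denotes the number of depth-≤k ground terms, the 3 constants give N_0 = 3, and each function symbol of arity r contributes N_{k-1}^r new terms at level k: N_k = 3 + N_{k-1}^3 + N_{k-1}^3.
N_0 = 3
N_1 = 3 + 3^3 + 3^3 = 57
N_2 = 3 + 57^3 + 57^3 = 370389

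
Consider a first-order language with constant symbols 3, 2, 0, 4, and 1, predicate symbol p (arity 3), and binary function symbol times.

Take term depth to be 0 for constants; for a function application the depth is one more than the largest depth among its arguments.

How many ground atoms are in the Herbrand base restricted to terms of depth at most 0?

125

First count ground terms of depth ≤ 0.
If N_k denotes the number of depth-≤k ground terms, the 5 constants give N_0 = 5, and each function symbol of arity r contributes N_{k-1}^r new terms at level k: N_k = 5 + N_{k-1}^2.
N_0 = 5
So |H| = 5.
Ground atoms are formed by filling each argument slot of a predicate with a term from H, so an r-ary predicate gives |H|^r atoms:
  p: 5^3 = 125
Total ground atoms: 125.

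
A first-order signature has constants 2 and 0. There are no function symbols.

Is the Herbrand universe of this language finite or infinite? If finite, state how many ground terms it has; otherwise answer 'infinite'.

2

There are no function symbols, so every ground term is one of the 2 constants.
The Herbrand universe is {2, 0}, which is finite with 2 elements.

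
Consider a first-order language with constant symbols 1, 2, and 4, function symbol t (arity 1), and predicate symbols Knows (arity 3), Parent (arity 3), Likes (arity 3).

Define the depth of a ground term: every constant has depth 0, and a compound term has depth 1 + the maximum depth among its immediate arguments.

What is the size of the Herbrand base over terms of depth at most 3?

First count ground terms of depth ≤ 3.
Write N_k for the number of ground terms of depth ≤ k. A term of depth ≤ k is either a constant or a function symbol applied to arguments of depth ≤ k−1, so N_k = 3 + N_{k-1}.
N_0 = 3
N_1 = 3 + 3 = 6
N_2 = 3 + 6 = 9
N_3 = 3 + 9 = 12
Explicitly: 1, 2, 4, t(1), t(2), t(4), t(t(1)), t(t(2)), t(t(4)), t(t(t(1))), t(t(t(2))), t(t(t(4))).
So |H| = 12.
For each predicate symbol, the number of ground atoms is |H| raised to its arity; summing:
  Knows: 12^3 = 1728;  Parent: 12^3 = 1728;  Likes: 12^3 = 1728
Total ground atoms: 1728 + 1728 + 1728 = 5184.

5184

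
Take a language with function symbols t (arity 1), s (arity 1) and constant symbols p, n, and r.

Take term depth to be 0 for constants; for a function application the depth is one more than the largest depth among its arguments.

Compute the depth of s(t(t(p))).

3

depth(t(p)) = 1 + depth(p) = 1 + 0 = 1
depth(t(t(p))) = 1 + depth(t(p)) = 1 + 1 = 2
depth(s(t(t(p)))) = 1 + depth(t(t(p))) = 1 + 2 = 3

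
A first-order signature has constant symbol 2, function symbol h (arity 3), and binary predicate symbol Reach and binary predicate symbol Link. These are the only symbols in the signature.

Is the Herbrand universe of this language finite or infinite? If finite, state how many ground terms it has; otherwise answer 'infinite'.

The signature has at least one function symbol (h, arity 3) and at least one constant (2).
Iterating h gives infinitely many distinct ground terms: 2, h(2, 2, 2), h(h(2, 2, 2), h(2, 2, 2), h(2, 2, 2)), ...
So the Herbrand universe is infinite.

infinite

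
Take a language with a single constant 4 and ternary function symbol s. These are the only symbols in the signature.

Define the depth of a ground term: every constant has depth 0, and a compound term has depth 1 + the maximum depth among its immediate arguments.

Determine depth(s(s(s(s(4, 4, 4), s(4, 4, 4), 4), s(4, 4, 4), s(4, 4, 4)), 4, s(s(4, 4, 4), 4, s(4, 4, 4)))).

4

depth(s(4, 4, 4)) = 1 + max(0, 0, 0) = 1
depth(s(s(4, 4, 4), s(4, 4, 4), 4)) = 1 + max(1, 1, 0) = 2
depth(s(s(s(4, 4, 4), s(4, 4, 4), 4), s(4, 4, 4), s(4, 4, 4))) = 1 + max(2, 1, 1) = 3
depth(s(s(4, 4, 4), 4, s(4, 4, 4))) = 1 + max(1, 0, 1) = 2
depth(s(s(s(s(4, 4, 4), s(4, 4, 4), 4), s(4, 4, 4), s(4, 4, 4)), 4, s(s(4, 4, 4), 4, s(4, 4, 4)))) = 1 + max(3, 0, 2) = 4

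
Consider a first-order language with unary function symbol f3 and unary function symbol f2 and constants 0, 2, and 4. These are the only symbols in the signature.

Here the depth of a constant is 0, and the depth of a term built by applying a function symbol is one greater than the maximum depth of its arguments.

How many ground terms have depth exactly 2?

12

Count level by level. With function symbols f3/1, f2/1, the terms of depth ≤ k are the 3 constants together with each function applied to depth-≤(k−1) tuples, so N_k = 3 + N_{k-1} + N_{k-1}.
N_0 = 3
N_1 = 3 + 3 + 3 = 9
N_2 = 3 + 9 + 9 = 21
Terms of depth exactly 2: N_2 − N_1 = 21 − 9 = 12.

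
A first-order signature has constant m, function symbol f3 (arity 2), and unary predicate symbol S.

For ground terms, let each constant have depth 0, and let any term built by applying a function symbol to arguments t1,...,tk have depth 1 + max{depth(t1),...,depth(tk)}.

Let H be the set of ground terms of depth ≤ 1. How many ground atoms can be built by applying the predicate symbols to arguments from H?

First count ground terms of depth ≤ 1.
Count level by level. With function symbols f3/2, the terms of depth ≤ k are the 1 constant together with each function applied to depth-≤(k−1) tuples, so N_k = 1 + N_{k-1}^2.
N_0 = 1
N_1 = 1 + 1^2 = 2
Explicitly: m, f3(m, m).
So |H| = 2.
For each predicate symbol, the number of ground atoms is |H| raised to its arity; summing:
  S: 2
Total ground atoms: 2.

2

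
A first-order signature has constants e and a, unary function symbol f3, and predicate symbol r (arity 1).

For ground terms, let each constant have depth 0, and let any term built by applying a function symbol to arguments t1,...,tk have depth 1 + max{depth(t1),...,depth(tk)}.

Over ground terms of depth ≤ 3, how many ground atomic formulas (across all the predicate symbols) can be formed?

8

First count ground terms of depth ≤ 3.
Let N_k = |{terms of depth ≤ k}|. Then N_0 = 2 and N_k = 2 + N_{k-1} for k ≥ 1 (one summand per function symbol, arity giving the exponent).
N_0 = 2
N_1 = 2 + 2 = 4
N_2 = 2 + 4 = 6
N_3 = 2 + 6 = 8
Explicitly: e, a, f3(e), f3(a), f3(f3(e)), f3(f3(a)), f3(f3(f3(e))), f3(f3(f3(a))).
So |H| = 8.
For each predicate symbol, the number of ground atoms is |H| raised to its arity; summing:
  r: 8
Total ground atoms: 8.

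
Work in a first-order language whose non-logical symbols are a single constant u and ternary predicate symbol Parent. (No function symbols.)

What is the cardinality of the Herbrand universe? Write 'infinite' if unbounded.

1

There are no function symbols, so the only ground term is the single constant.
The Herbrand universe is {u}, finite with 1 element.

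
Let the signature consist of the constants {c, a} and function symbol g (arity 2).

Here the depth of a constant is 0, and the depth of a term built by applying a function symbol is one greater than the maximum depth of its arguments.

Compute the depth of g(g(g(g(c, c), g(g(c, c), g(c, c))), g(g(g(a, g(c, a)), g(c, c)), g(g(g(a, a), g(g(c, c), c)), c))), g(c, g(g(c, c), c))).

depth(g(c, c)) = 1 + max(0, 0) = 1
depth(g(g(c, c), g(c, c))) = 1 + max(1, 1) = 2
depth(g(g(c, c), g(g(c, c), g(c, c)))) = 1 + max(1, 2) = 3
depth(g(c, a)) = 1 + max(0, 0) = 1
depth(g(a, g(c, a))) = 1 + max(0, 1) = 2
depth(g(g(a, g(c, a)), g(c, c))) = 1 + max(2, 1) = 3
depth(g(a, a)) = 1 + max(0, 0) = 1
depth(g(g(c, c), c)) = 1 + max(1, 0) = 2
depth(g(g(a, a), g(g(c, c), c))) = 1 + max(1, 2) = 3
depth(g(g(g(a, a), g(g(c, c), c)), c)) = 1 + max(3, 0) = 4
depth(g(g(g(a, g(c, a)), g(c, c)), g(g(g(a, a), g(g(c, c), c)), c))) = 1 + max(3, 4) = 5
depth(g(g(g(c, c), g(g(c, c), g(c, c))), g(g(g(a, g(c, a)), g(c, c)), g(g(g(a, a), g(g(c, c), c)), c)))) = 1 + max(3, 5) = 6
depth(g(c, g(g(c, c), c))) = 1 + max(0, 2) = 3
depth(g(g(g(g(c, c), g(g(c, c), g(c, c))), g(g(g(a, g(c, a)), g(c, c)), g(g(g(a, a), g(g(c, c), c)), c))), g(c, g(g(c, c), c)))) = 1 + max(6, 3) = 7

7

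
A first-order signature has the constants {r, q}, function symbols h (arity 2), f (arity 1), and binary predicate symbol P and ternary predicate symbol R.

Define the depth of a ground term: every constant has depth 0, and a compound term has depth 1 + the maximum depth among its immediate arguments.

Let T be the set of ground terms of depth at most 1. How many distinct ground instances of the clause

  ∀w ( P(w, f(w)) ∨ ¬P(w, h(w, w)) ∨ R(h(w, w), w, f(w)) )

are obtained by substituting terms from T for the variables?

8

Ground terms of depth ≤ 1:
  Let N_k count ground terms of depth at most k. Each non-constant term of depth ≤ k is some function symbol applied to depth-≤(k−1) arguments, giving N_k = 2 + N_{k-1}^2 + N_{k-1}.
  N_0 = 2
  N_1 = 2 + 2^2 + 2 = 8
  Explicitly: r, q, h(r, r), h(r, q), h(q, r), h(q, q), f(r), f(q).
So there are 8 ground terms available for substitution.
There is 1 variable to instantiate (w),  occurring in at least one literal, so different choices give different ground instances.
Number of ground instances = 8.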